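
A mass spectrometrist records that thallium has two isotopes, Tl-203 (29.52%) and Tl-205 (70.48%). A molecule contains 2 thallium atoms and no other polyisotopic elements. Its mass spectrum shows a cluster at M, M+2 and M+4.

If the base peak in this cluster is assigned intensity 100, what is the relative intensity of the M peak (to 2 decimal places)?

17.54

(0.2952 + 0.7048)^2 gives M 0.0871, M+2 0.4161, M+4 0.4967; the largest is M+4.
P(M+4) = C(2,2) × 0.2952^0 × 0.7048^2 = 1 × 1.0000 × 0.49674304 = 0.496743 (base)
P(M) = C(2,0) × 0.2952^2 × 0.7048^0 = 1 × 0.08714304 × 1.0000 = 0.087143
Relative intensity = 0.087143 / 0.496743 × 100 = 17.54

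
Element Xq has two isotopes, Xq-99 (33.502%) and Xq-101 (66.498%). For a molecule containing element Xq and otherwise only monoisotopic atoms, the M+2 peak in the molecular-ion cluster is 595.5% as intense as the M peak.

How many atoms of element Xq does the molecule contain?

The M+2/M ratio from n Xq atoms is n · q/p = n · 0.66498/0.33502.
n = 5.955 × 0.33502/0.66498 = 3.00 ≈ 3

3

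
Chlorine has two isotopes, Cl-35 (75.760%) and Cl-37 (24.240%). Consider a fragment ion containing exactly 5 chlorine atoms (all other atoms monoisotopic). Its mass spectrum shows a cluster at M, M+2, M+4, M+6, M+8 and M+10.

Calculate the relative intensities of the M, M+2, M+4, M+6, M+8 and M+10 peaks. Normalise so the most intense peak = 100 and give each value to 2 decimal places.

62.51 : 100.00 : 63.99 : 20.47 : 3.28 : 0.21

Expanding (0.75760 + 0.24240)^5:
P(M) = 0.75760^5 = 0.249574
P(M+2) = 5 × 0.75760^4 × 0.24240^1 = 0.399266
P(M+4) = 10 × 0.75760^3 × 0.24240^2 = 0.255497
P(M+6) = 10 × 0.75760^2 × 0.24240^3 = 0.081748
P(M+8) = 5 × 0.75760^1 × 0.24240^4 = 0.013078
P(M+10) = 0.24240^5 = 0.000837
The M+2 peak is largest (0.399266); scaling to 100 gives 62.51 : 100.00 : 63.99 : 20.47 : 3.28 : 0.21.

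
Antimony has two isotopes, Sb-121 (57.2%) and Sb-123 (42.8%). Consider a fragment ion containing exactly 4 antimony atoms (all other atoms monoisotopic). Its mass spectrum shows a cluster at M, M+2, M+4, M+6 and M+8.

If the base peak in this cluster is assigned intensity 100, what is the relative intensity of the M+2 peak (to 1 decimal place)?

89.1

(0.572 + 0.428)^4 gives M 0.1070, M+2 0.3204, M+4 0.3596, M+6 0.1794, M+8 0.0336; the largest is M+4.
P(M+4) = C(4,2) × 0.572^2 × 0.428^2 = 6 × 0.327184 × 0.183184 = 0.359609 (base)
P(M+2) = C(4,1) × 0.572^3 × 0.428^1 = 4 × 0.18714925 × 0.4280 = 0.320400
Relative intensity = 0.320400 / 0.359609 × 100 = 89.1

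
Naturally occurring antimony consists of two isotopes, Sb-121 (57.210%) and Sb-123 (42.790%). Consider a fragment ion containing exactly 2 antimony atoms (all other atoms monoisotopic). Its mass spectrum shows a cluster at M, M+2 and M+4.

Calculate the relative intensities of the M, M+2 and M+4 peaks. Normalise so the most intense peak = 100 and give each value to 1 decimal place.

Each Sb atom is independently Sb-121 (p = 0.57210) or Sb-123 (q = 0.42790); the cluster is the binomial expansion (p + q)^2.
P(M) = 0.57210^2 = 0.327298
P(M+2) = 2 × 0.57210^1 × 0.42790^1 = 0.489603
P(M+4) = 0.42790^2 = 0.183098
The M+2 peak is largest (0.489603); scaling to 100 gives 66.8 : 100.0 : 37.4.

66.8 : 100.0 : 37.4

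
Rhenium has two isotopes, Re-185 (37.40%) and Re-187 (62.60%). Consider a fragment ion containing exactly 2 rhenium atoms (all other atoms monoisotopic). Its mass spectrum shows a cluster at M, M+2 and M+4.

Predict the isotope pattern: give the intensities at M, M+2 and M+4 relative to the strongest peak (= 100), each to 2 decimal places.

29.87 : 100.00 : 83.69

The 2 Re atoms are independent, so intensities follow the terms of (0.3740 + 0.6260)^2.
P(M) = 0.3740^2 = 0.139876
P(M+2) = 2 × 0.3740^1 × 0.6260^1 = 0.468248
P(M+4) = 0.6260^2 = 0.391876
The M+2 peak is largest (0.468248); scaling to 100 gives 29.87 : 100.00 : 83.69.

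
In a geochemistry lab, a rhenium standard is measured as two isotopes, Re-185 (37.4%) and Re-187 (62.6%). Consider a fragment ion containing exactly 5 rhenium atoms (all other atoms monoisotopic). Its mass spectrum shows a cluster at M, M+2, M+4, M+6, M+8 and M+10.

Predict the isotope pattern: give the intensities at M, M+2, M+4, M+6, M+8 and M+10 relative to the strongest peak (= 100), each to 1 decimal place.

The 5 Re atoms are independent, so intensities follow the terms of (0.374 + 0.626)^5.
P(M) = 0.374^5 = 0.007317
P(M+2) = 5 × 0.374^4 × 0.626^1 = 0.061239
P(M+4) = 10 × 0.374^3 × 0.626^2 = 0.205005
P(M+6) = 10 × 0.374^2 × 0.626^3 = 0.343136
P(M+8) = 5 × 0.374^1 × 0.626^4 = 0.287170
P(M+10) = 0.626^5 = 0.096133
The M+6 peak is largest (0.343136); scaling to 100 gives 2.1 : 17.8 : 59.7 : 100.0 : 83.7 : 28.0.

2.1 : 17.8 : 59.7 : 100.0 : 83.7 : 28.0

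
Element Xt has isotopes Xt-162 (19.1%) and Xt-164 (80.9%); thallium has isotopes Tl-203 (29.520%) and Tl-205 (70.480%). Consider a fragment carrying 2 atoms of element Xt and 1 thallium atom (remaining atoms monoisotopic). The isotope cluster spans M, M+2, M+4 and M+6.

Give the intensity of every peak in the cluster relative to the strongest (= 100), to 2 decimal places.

2.33 : 25.35 : 89.10 : 100.00

Element Xt pattern (n=2): 0.036481 : 0.309038 : 0.654481
Thallium pattern (n=1): 0.2952 : 0.7048
Convolve the two distributions (both contribute in 2-u steps):
  M: 0.036481×0.2952 = 0.010769
  M+2: 0.036481×0.7048 + 0.309038×0.2952 = 0.116940
  M+4: 0.309038×0.7048 + 0.654481×0.2952 = 0.411013
  M+6: 0.654481×0.7048 = 0.461278
Scale to base peak (0.461278) = 100: 2.33 : 25.35 : 89.10 : 100.00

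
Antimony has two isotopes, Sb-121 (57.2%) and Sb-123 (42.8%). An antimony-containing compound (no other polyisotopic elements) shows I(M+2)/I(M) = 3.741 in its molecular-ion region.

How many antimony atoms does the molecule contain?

For n independent Sb atoms, I(M+2)/I(M) = n · (abundance Sb-123) / (abundance Sb-121) = n · 0.428/0.572.
n = 3.741 × 0.572/0.428 = 5.00 ≈ 5

5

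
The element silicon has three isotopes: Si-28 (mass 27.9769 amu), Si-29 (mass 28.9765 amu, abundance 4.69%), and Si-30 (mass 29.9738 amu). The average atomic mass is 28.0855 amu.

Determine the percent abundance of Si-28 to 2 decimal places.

92.22%

The remaining 95.31% is split between Si-28 (fraction x) and Si-30 (fraction 0.9531 − x).
Substituting: 27.9769x + 29.9738(0.9531 − x) = 26.72650215
(27.9769 − 29.9738)x = -1.84152663  ⇒  x = 0.92219, y = 0.03091
Si-28: 92.22%, Si-30: 3.09%.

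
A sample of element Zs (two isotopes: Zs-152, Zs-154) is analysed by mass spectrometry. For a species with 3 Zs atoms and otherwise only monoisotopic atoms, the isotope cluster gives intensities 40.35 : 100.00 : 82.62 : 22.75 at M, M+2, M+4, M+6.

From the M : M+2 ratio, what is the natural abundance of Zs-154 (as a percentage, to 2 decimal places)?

If p is the fraction of Zs that is Zs-152, then I(M+2)/I(M) = [C(3,1)·p^2·(1−p)] / p^3 = 3·(1−p)/p = 100.00/40.35 = 2.4783
(1−p)/p = 2.4783/3 = 0.8261  ⇒  p = 1/(1 + 0.8261) = 0.5476
Zs-152: 54.76%, Zs-154: 45.24%.

45.24%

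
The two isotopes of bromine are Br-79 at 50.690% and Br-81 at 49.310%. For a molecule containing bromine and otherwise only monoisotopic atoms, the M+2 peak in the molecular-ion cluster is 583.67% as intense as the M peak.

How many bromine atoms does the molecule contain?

6

The M+2/M ratio from n Br atoms is n · q/p = n · 0.49310/0.50690.
n = 5.8367 × 0.50690/0.49310 = 6.00 ≈ 6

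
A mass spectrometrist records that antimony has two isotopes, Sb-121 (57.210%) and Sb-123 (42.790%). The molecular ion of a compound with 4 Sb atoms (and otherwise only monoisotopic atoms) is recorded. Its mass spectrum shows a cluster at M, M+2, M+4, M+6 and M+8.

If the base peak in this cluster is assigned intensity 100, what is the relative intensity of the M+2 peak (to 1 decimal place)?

Binomial terms of (0.57210 + 0.42790)^4: M 0.1071, M+2 0.3205, M+4 0.3596, M+6 0.1793, M+8 0.0335 → M+4 is the base peak.
P(M+4) = C(4,2) × 0.57210^2 × 0.42790^2 = 6 × 0.32729841 × 0.18309841 = 0.359567 (base)
P(M+2) = C(4,1) × 0.57210^3 × 0.42790^1 = 4 × 0.18724742 × 0.4279 = 0.320493
Relative intensity = 0.320493 / 0.359567 × 100 = 89.1

89.1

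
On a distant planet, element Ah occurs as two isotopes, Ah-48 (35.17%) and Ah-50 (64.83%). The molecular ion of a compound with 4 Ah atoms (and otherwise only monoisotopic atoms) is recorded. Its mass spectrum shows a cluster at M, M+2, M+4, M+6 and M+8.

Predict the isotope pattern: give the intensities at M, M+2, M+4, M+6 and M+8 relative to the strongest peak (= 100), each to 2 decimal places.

3.99 : 29.43 : 81.37 : 100.00 : 46.08

Each Ah atom is independently Ah-48 (p = 0.3517) or Ah-50 (q = 0.6483); the cluster is the binomial expansion (p + q)^4.
P(M) = 0.3517^4 = 0.015300
P(M+2) = 4 × 0.3517^3 × 0.6483^1 = 0.112811
P(M+4) = 6 × 0.3517^2 × 0.6483^2 = 0.311923
P(M+6) = 4 × 0.3517^1 × 0.6483^3 = 0.383319
P(M+8) = 0.6483^4 = 0.176646
The M+6 peak is largest (0.383319); scaling to 100 gives 3.99 : 29.43 : 81.37 : 100.00 : 46.08.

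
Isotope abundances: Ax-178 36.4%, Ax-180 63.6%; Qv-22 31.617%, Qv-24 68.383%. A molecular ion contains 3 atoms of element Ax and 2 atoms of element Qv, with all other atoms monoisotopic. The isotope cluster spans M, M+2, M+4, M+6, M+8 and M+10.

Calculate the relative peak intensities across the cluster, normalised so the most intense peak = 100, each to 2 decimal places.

1.44 : 13.77 : 52.55 : 100.00 : 94.88 : 35.92

Element Ax pattern (n=3): 0.04822854 : 0.25280237 : 0.44170963 : 0.25725946
Element Qv pattern (n=2): 0.09996347 : 0.43241306 : 0.46762347
Convolve the two distributions (both contribute in 2-u steps):
  M: 0.04822854×0.09996347 = 0.004821
  M+2: 0.04822854×0.43241306 + 0.25280237×0.09996347 = 0.046126
  M+4: 0.04822854×0.46762347 + 0.25280237×0.43241306 + 0.44170963×0.09996347 = 0.176023
  M+6: 0.25280237×0.46762347 + 0.44170963×0.43241306 + 0.25725946×0.09996347 = 0.334934
  M+8: 0.44170963×0.46762347 + 0.25725946×0.43241306 = 0.317796
  M+10: 0.25725946×0.46762347 = 0.120301
Scale to base peak (0.334934) = 100: 1.44 : 13.77 : 52.55 : 100.00 : 94.88 : 35.92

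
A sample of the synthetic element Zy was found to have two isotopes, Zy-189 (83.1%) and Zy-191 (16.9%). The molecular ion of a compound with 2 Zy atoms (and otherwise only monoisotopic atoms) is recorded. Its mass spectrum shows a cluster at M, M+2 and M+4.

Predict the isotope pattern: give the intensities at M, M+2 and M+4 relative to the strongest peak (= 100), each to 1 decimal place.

100.0 : 40.7 : 4.1

Each Zy atom is independently Zy-189 (p = 0.831) or Zy-191 (q = 0.169); the cluster is the binomial expansion (p + q)^2.
P(M) = 0.831^2 = 0.690561
P(M+2) = 2 × 0.831^1 × 0.169^1 = 0.280878
P(M+4) = 0.169^2 = 0.028561
The M peak is largest (0.690561); scaling to 100 gives 100.0 : 40.7 : 4.1.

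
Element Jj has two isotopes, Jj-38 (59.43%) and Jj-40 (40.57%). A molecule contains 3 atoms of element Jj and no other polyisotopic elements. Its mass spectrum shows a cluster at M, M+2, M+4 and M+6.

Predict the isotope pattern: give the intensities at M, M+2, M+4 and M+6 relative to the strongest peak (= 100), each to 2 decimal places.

48.83 : 100.00 : 68.27 : 15.53

The 3 Jj atoms are independent, so intensities follow the terms of (0.5943 + 0.4057)^3.
P(M) = 0.5943^3 = 0.209902
P(M+2) = 3 × 0.5943^2 × 0.4057^1 = 0.429871
P(M+4) = 3 × 0.5943^1 × 0.4057^2 = 0.293452
P(M+6) = 0.4057^3 = 0.066775
The M+2 peak is largest (0.429871); scaling to 100 gives 48.83 : 100.00 : 68.27 : 15.53.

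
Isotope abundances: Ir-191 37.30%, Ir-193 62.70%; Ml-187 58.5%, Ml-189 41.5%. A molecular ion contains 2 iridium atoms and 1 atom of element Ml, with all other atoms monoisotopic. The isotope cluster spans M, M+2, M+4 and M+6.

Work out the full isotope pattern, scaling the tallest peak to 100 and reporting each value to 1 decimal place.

19.2 : 78.1 : 100.0 : 38.5

Iridium pattern (n=2): 0.139129 : 0.467742 : 0.393129
Element Ml pattern (n=1): 0.5850 : 0.4150
Convolve the two distributions (both contribute in 2-u steps):
  M: 0.139129×0.5850 = 0.081390
  M+2: 0.139129×0.4150 + 0.467742×0.5850 = 0.331368
  M+4: 0.467742×0.4150 + 0.393129×0.5850 = 0.424093
  M+6: 0.393129×0.4150 = 0.163149
Scale to base peak (0.424093) = 100: 19.2 : 78.1 : 100.0 : 38.5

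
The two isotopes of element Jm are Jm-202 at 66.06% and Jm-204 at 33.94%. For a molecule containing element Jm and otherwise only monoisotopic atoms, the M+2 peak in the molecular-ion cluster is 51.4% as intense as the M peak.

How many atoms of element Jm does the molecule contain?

With n Jm atoms, P(M+2)/P(M) = C(n,1)·p^(n−1)q / p^n = n·q/p = n · 0.3394/0.6606.
n = 0.514 × 0.6606/0.3394 = 1.00 ≈ 1

1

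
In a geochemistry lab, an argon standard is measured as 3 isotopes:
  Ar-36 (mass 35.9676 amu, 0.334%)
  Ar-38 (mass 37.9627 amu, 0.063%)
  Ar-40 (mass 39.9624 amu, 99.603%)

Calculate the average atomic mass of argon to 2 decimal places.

Average mass = Σ (abundance × isotope mass) = 0.00334 × 35.9676 + 0.00063 × 37.9627 + 0.99603 × 39.9624
= 0.12013 + 0.02392 + 39.80375 = 39.94780 amu

39.95 amu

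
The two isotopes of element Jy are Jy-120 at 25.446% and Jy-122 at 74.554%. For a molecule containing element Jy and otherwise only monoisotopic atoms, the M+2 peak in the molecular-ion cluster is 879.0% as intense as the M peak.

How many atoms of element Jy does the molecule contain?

3

The M+2/M ratio from n Jy atoms is n · q/p = n · 0.74554/0.25446.
n = 8.790 × 0.25446/0.74554 = 3.00 ≈ 3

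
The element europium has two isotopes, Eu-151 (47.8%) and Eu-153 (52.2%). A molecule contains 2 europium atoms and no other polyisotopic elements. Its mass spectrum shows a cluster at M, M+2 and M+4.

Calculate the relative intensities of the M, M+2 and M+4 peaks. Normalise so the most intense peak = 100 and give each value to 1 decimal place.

45.8 : 100.0 : 54.6

Each Eu atom is independently Eu-151 (p = 0.478) or Eu-153 (q = 0.522); the cluster is the binomial expansion (p + q)^2.
P(M) = 0.478^2 = 0.228484
P(M+2) = 2 × 0.478^1 × 0.522^1 = 0.499032
P(M+4) = 0.522^2 = 0.272484
The M+2 peak is largest (0.499032); scaling to 100 gives 45.8 : 100.0 : 54.6.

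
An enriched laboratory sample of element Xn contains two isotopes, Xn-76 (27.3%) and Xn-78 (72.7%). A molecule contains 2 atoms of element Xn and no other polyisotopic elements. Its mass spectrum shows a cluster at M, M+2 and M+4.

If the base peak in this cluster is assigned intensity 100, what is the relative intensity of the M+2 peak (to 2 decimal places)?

75.10

(0.273 + 0.727)^2 gives M 0.0745, M+2 0.3969, M+4 0.5285; the largest is M+4.
P(M+4) = C(2,2) × 0.273^0 × 0.727^2 = 1 × 1.0000 × 0.528529 = 0.528529 (base)
P(M+2) = C(2,1) × 0.273^1 × 0.727^1 = 2 × 0.2730 × 0.7270 = 0.396942
Relative intensity = 0.396942 / 0.528529 × 100 = 75.10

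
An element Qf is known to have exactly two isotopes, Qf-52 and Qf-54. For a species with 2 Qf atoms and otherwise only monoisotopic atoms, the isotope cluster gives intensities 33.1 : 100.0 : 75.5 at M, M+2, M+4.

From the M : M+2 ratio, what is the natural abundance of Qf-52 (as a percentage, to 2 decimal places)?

Write p for the Qf-52 fraction. I(M+2)/I(M) = [C(2,1)·p^1·(1−p)] / p^2 = 2·(1−p)/p = 100.0/33.1 = 3.0211
(1−p)/p = 3.0211/2 = 1.5106  ⇒  p = 1/(1 + 1.5106) = 0.3983
Qf-52: 39.83%, Qf-54: 60.17%.

39.83%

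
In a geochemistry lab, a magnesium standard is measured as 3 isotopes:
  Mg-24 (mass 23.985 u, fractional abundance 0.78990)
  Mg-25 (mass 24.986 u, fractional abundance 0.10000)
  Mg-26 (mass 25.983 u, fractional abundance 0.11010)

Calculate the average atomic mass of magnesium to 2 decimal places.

Weight each isotope mass by its fractional abundance: 0.78990 × 23.985 + 0.10000 × 24.986 + 0.11010 × 25.983
= 18.9458 + 2.4986 + 2.8607 = 24.3051 u

24.31 u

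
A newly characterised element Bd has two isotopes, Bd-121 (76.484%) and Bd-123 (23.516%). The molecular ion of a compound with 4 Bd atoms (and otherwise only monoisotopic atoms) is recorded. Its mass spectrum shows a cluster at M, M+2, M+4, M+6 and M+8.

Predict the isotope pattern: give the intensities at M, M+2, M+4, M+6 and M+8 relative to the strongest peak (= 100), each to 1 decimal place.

Each Bd atom is independently Bd-121 (p = 0.76484) or Bd-123 (q = 0.23516); the cluster is the binomial expansion (p + q)^4.
P(M) = 0.76484^4 = 0.342202
P(M+2) = 4 × 0.76484^3 × 0.23516^1 = 0.420858
P(M+4) = 6 × 0.76484^2 × 0.23516^2 = 0.194097
P(M+6) = 4 × 0.76484^1 × 0.23516^3 = 0.039785
P(M+8) = 0.23516^4 = 0.003058
The M+2 peak is largest (0.420858); scaling to 100 gives 81.3 : 100.0 : 46.1 : 9.5 : 0.7.

81.3 : 100.0 : 46.1 : 9.5 : 0.7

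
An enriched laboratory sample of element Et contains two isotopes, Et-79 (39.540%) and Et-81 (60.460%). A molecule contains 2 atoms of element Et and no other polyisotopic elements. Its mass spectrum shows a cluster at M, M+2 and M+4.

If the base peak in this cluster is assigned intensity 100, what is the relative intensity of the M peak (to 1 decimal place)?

32.7

Term probabilities: M 0.1563, M+2 0.4781, M+4 0.3655. Base peak = M+2.
P(M+2) = C(2,1) × 0.39540^1 × 0.60460^1 = 2 × 0.3954 × 0.6046 = 0.478118 (base)
P(M) = C(2,0) × 0.39540^2 × 0.60460^0 = 1 × 0.15634116 × 1.0000 = 0.156341
Relative intensity = 0.156341 / 0.478118 × 100 = 32.7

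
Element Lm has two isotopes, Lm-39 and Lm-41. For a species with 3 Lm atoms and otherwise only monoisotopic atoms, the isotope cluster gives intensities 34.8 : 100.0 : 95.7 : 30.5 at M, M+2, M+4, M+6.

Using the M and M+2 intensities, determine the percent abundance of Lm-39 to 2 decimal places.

51.08%

If p is the fraction of Lm that is Lm-39, then I(M+2)/I(M) = [C(3,1)·p^2·(1−p)] / p^3 = 3·(1−p)/p = 100.0/34.8 = 2.8736
(1−p)/p = 2.8736/3 = 0.9579  ⇒  p = 1/(1 + 0.9579) = 0.5108
Lm-39: 51.08%, Lm-41: 48.92%.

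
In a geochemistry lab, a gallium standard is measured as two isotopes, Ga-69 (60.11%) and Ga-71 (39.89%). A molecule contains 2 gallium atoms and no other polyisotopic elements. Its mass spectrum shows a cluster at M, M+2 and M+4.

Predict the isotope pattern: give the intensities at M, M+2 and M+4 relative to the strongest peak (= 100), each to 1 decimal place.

75.3 : 100.0 : 33.2

Each Ga atom is independently Ga-69 (p = 0.6011) or Ga-71 (q = 0.3989); the cluster is the binomial expansion (p + q)^2.
P(M) = 0.6011^2 = 0.361321
P(M+2) = 2 × 0.6011^1 × 0.3989^1 = 0.479558
P(M+4) = 0.3989^2 = 0.159121
The M+2 peak is largest (0.479558); scaling to 100 gives 75.3 : 100.0 : 33.2.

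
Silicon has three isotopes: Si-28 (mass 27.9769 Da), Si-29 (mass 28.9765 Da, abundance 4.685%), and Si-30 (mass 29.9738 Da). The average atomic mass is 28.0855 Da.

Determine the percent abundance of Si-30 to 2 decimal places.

The remaining 95.315% is split between Si-28 (fraction x) and Si-30 (fraction 0.95315 − x).
Substituting: 27.9769x + 29.9738(0.95315 − x) = 26.727950975
(27.9769 − 29.9738)x = -1.841576495  ⇒  x = 0.92222, y = 0.03093
Si-28: 92.22%, Si-30: 3.09%.

3.09%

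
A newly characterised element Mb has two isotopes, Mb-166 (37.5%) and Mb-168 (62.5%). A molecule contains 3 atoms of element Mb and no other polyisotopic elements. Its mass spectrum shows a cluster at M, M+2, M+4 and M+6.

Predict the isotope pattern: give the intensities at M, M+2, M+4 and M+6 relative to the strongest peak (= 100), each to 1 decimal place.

12.0 : 60.0 : 100.0 : 55.6

Each Mb atom is independently Mb-166 (p = 0.375) or Mb-168 (q = 0.625); the cluster is the binomial expansion (p + q)^3.
P(M) = 0.375^3 = 0.052734
P(M+2) = 3 × 0.375^2 × 0.625^1 = 0.263672
P(M+4) = 3 × 0.375^1 × 0.625^2 = 0.439453
P(M+6) = 0.625^3 = 0.244141
The M+4 peak is largest (0.439453); scaling to 100 gives 12.0 : 60.0 : 100.0 : 55.6.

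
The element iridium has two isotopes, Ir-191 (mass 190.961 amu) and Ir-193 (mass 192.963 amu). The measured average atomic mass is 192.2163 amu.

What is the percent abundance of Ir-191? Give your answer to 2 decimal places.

Writing the weighted mean with unknown fraction x of Ir-191:
190.961·x + 192.963·(1 − x) = 192.2163
(190.961 − 192.963)·x = 192.2163 − 192.963
x = -0.7467 / -2.002 = 0.37298 → 37.30% Ir-191, 62.70% Ir-193.

37.30%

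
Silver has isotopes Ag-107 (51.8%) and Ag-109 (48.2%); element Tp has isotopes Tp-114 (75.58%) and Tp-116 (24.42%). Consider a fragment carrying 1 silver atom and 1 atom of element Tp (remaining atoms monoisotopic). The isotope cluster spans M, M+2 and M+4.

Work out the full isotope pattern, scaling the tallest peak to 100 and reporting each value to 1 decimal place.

79.8 : 100.0 : 24.0

Silver pattern (n=1): 0.5180 : 0.4820
Element Tp pattern (n=1): 0.7558 : 0.2442
Convolve the two distributions (both contribute in 2-u steps):
  M: 0.5180×0.7558 = 0.391504
  M+2: 0.5180×0.2442 + 0.4820×0.7558 = 0.490791
  M+4: 0.4820×0.2442 = 0.117704
Scale to base peak (0.490791) = 100: 79.8 : 100.0 : 24.0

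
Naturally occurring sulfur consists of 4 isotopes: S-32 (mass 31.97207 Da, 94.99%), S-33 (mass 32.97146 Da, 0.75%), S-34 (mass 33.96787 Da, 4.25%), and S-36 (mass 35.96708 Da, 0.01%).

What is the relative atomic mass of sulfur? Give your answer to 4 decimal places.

32.0648 Da

Ar = Σ fᵢ·mᵢ = 0.9499 × 31.97207 + 0.0075 × 32.97146 + 0.0425 × 33.96787 + 0.0001 × 35.96708
= 30.370269 + 0.247286 + 1.443634 + 0.003597 = 32.064786 Da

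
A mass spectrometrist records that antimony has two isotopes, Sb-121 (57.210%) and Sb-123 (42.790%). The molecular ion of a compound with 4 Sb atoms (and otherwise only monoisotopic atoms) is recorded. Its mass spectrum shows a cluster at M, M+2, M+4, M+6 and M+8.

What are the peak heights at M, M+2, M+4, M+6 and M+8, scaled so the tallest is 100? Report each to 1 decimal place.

29.8 : 89.1 : 100.0 : 49.9 : 9.3

The 4 Sb atoms are independent, so intensities follow the terms of (0.57210 + 0.42790)^4.
P(M) = 0.57210^4 = 0.107124
P(M+2) = 4 × 0.57210^3 × 0.42790^1 = 0.320493
P(M+4) = 6 × 0.57210^2 × 0.42790^2 = 0.359567
P(M+6) = 4 × 0.57210^1 × 0.42790^3 = 0.179291
P(M+8) = 0.42790^4 = 0.033525
The M+4 peak is largest (0.359567); scaling to 100 gives 29.8 : 89.1 : 100.0 : 49.9 : 9.3.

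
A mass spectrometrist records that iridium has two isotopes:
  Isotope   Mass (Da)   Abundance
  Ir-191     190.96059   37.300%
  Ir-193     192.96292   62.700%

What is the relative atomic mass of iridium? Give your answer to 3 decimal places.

192.216 Da

Average mass = Σ (abundance × isotope mass) = 0.37300 × 190.96059 + 0.62700 × 192.96292
= 71.228300 + 120.987751 = 192.216051 Da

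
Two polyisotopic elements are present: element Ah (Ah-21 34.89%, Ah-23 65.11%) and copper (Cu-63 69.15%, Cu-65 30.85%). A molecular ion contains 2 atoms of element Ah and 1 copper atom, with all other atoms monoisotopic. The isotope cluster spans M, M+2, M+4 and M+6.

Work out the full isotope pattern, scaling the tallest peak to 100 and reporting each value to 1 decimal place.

19.4 : 81.2 : 100.0 : 30.2

Element Ah pattern (n=2): 0.12173121 : 0.45433758 : 0.42393121
Copper pattern (n=1): 0.6915 : 0.3085
Convolve the two distributions (both contribute in 2-u steps):
  M: 0.12173121×0.6915 = 0.084177
  M+2: 0.12173121×0.3085 + 0.45433758×0.6915 = 0.351729
  M+4: 0.45433758×0.3085 + 0.42393121×0.6915 = 0.433312
  M+6: 0.42393121×0.3085 = 0.130783
Scale to base peak (0.433312) = 100: 19.4 : 81.2 : 100.0 : 30.2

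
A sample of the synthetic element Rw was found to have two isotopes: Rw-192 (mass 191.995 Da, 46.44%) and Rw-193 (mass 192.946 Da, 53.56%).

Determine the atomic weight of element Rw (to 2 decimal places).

The abundance-weighted mean is 0.4644 × 191.995 + 0.5356 × 192.946
= 89.1625 + 103.3419 = 192.5044 Da

192.50 Da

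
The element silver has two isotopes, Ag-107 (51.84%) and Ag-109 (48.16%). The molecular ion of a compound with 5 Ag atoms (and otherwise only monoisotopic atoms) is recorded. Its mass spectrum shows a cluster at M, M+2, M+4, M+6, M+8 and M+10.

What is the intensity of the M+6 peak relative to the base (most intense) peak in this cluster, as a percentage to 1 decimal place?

92.9%

Binomial terms of (0.5184 + 0.4816)^5: M 0.0374, M+2 0.1739, M+4 0.3231, M+6 0.3002, M+8 0.1394, M+10 0.0259 → M+4 is the base peak.
P(M+4) = C(5,2) × 0.5184^3 × 0.4816^2 = 10 × 0.13931407 × 0.23193856 = 0.323123 (base)
P(M+6) = C(5,3) × 0.5184^2 × 0.4816^3 = 10 × 0.26873856 × 0.11170161 = 0.300185
Relative intensity = 0.300185 / 0.323123 × 100 = 92.9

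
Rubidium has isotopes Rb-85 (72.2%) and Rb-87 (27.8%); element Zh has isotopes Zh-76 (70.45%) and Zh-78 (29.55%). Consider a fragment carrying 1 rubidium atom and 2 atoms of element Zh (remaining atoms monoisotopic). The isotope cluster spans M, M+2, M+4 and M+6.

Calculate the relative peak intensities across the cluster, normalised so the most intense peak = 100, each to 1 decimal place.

Rubidium pattern (n=1): 0.7220 : 0.2780
Element Zh pattern (n=2): 0.49632025 : 0.4163595 : 0.08732025
Convolve the two distributions (both contribute in 2-u steps):
  M: 0.7220×0.49632025 = 0.358343
  M+2: 0.7220×0.4163595 + 0.2780×0.49632025 = 0.438589
  M+4: 0.7220×0.08732025 + 0.2780×0.4163595 = 0.178793
  M+6: 0.2780×0.08732025 = 0.024275
Scale to base peak (0.438589) = 100: 81.7 : 100.0 : 40.8 : 5.5

81.7 : 100.0 : 40.8 : 5.5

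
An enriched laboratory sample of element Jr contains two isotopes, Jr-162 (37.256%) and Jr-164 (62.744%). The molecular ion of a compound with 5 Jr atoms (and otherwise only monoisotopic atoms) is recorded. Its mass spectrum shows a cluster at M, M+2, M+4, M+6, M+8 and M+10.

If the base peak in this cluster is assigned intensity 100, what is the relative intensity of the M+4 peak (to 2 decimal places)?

59.38

Binomial terms of (0.37256 + 0.62744)^5: M 0.0072, M+2 0.0604, M+4 0.2036, M+6 0.3429, M+8 0.2887, M+10 0.0972 → M+6 is the base peak.
P(M+6) = C(5,3) × 0.37256^2 × 0.62744^3 = 10 × 0.13880095 × 0.24701118 = 0.342854 (base)
P(M+4) = C(5,2) × 0.37256^3 × 0.62744^2 = 10 × 0.05171168 × 0.39368095 = 0.203579
Relative intensity = 0.203579 / 0.342854 × 100 = 59.38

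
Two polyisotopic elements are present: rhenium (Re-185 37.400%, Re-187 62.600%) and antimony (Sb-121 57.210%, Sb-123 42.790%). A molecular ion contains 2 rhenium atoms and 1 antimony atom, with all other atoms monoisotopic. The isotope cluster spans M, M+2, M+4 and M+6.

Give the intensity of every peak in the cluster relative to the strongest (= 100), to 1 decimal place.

Rhenium pattern (n=2): 0.139876 : 0.468248 : 0.391876
Antimony pattern (n=1): 0.5721 : 0.4279
Convolve the two distributions (both contribute in 2-u steps):
  M: 0.139876×0.5721 = 0.080023
  M+2: 0.139876×0.4279 + 0.468248×0.5721 = 0.327738
  M+4: 0.468248×0.4279 + 0.391876×0.5721 = 0.424556
  M+6: 0.391876×0.4279 = 0.167684
Scale to base peak (0.424556) = 100: 18.8 : 77.2 : 100.0 : 39.5

18.8 : 77.2 : 100.0 : 39.5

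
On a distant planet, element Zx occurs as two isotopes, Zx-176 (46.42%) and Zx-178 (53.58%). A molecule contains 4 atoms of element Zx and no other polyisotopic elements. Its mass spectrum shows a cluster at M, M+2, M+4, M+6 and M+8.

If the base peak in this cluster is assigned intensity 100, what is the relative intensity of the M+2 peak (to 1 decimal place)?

(0.4642 + 0.5358)^4 gives M 0.0464, M+2 0.2144, M+4 0.3712, M+6 0.2856, M+8 0.0824; the largest is M+4.
P(M+4) = C(4,2) × 0.4642^2 × 0.5358^2 = 6 × 0.21548164 × 0.28708164 = 0.371165 (base)
P(M+2) = C(4,1) × 0.4642^3 × 0.5358^1 = 4 × 0.10002658 × 0.5358 = 0.214377
Relative intensity = 0.214377 / 0.371165 × 100 = 57.8

57.8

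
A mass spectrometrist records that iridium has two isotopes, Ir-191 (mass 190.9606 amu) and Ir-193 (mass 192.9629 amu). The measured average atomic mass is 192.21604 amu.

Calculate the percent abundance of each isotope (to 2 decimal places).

With x = fraction of Ir-191 (so Ir-193 is 1 − x):
190.9606·x + 192.9629·(1 − x) = 192.21604
(190.9606 − 192.9629)·x = 192.21604 − 192.9629
x = -0.74686 / -2.0023 = 0.37300 → 37.30% Ir-191, 62.70% Ir-193.

Ir-191: 37.30%, Ir-193: 62.70%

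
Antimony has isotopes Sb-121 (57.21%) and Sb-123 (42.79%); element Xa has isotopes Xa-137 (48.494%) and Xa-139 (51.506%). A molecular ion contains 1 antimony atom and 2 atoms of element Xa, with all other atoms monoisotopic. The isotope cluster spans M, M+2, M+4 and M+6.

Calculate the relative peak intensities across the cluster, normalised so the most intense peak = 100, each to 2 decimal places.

Antimony pattern (n=1): 0.5721 : 0.4279
Element Xa pattern (n=2): 0.2351668 : 0.49954639 : 0.2652868
Convolve the two distributions (both contribute in 2-u steps):
  M: 0.5721×0.2351668 = 0.134539
  M+2: 0.5721×0.49954639 + 0.4279×0.2351668 = 0.386418
  M+4: 0.5721×0.2652868 + 0.4279×0.49954639 = 0.365526
  M+6: 0.4279×0.2652868 = 0.113516
Scale to base peak (0.386418) = 100: 34.82 : 100.00 : 94.59 : 29.38

34.82 : 100.00 : 94.59 : 29.38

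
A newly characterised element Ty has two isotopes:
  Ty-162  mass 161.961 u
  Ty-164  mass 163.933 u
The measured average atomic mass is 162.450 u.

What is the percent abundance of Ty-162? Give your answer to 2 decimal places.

75.20%

Let x be the fractional abundance of Ty-162; then Ty-164 has abundance 1 − x.
161.961·x + 163.933·(1 − x) = 162.450
(161.961 − 163.933)·x = 162.450 − 163.933
x = -1.483 / -1.972 = 0.75203 → 75.20% Ty-162, 24.80% Ty-164.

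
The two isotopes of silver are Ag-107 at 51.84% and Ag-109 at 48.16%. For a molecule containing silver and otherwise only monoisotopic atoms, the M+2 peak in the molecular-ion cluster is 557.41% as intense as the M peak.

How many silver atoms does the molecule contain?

For n independent Ag atoms, I(M+2)/I(M) = n · (abundance Ag-109) / (abundance Ag-107) = n · 0.4816/0.5184.
n = 5.5741 × 0.5184/0.4816 = 6.00 ≈ 6

6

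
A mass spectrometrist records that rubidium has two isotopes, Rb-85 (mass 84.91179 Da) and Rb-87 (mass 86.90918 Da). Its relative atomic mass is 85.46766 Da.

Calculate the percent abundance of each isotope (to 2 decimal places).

Rb-85: 72.17%, Rb-87: 27.83%

With x = fraction of Rb-85 (so Rb-87 is 1 − x):
84.91179·x + 86.90918·(1 − x) = 85.46766
(84.91179 − 86.90918)·x = 85.46766 − 86.90918
x = -1.44152 / -1.99739 = 0.72170 → 72.17% Rb-85, 27.83% Rb-87.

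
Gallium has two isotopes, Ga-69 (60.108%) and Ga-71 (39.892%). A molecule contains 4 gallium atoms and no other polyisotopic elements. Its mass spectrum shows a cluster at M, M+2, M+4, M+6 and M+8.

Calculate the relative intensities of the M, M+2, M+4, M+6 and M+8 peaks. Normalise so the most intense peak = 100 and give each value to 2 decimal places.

37.67 : 100.00 : 99.55 : 44.05 : 7.31

Each Ga atom is independently Ga-69 (p = 0.60108) or Ga-71 (q = 0.39892); the cluster is the binomial expansion (p + q)^4.
P(M) = 0.60108^4 = 0.130536
P(M+2) = 4 × 0.60108^3 × 0.39892^1 = 0.346531
P(M+4) = 6 × 0.60108^2 × 0.39892^2 = 0.344975
P(M+6) = 4 × 0.60108^1 × 0.39892^3 = 0.152633
P(M+8) = 0.39892^4 = 0.025325
The M+2 peak is largest (0.346531); scaling to 100 gives 37.67 : 100.00 : 99.55 : 44.05 : 7.31.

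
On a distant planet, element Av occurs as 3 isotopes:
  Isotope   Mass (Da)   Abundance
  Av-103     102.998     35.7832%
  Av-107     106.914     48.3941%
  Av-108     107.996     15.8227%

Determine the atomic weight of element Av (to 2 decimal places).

105.68 Da

Weight each isotope mass by its fractional abundance: 0.357832 × 102.998 + 0.483941 × 106.914 + 0.158227 × 107.996
= 36.8560 + 51.7401 + 17.0879 = 105.6840 Da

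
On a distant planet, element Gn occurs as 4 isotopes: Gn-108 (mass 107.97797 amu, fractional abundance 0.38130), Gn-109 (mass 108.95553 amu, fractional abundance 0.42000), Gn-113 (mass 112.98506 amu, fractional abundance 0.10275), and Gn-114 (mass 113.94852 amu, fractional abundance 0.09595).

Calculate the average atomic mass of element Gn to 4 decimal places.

109.4759 amu

Ar = Σ fᵢ·mᵢ = 0.38130 × 107.97797 + 0.42000 × 108.95553 + 0.10275 × 112.98506 + 0.09595 × 113.94852
= 41.172000 + 45.761323 + 11.609215 + 10.933360 = 109.475898 amu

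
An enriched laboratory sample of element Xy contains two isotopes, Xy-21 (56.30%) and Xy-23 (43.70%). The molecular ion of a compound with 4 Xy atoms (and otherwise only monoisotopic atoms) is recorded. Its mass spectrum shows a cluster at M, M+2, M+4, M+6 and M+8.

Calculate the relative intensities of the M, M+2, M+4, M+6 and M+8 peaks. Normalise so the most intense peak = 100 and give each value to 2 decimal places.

27.66 : 85.89 : 100.00 : 51.75 : 10.04

Expanding (0.5630 + 0.4370)^4:
P(M) = 0.5630^4 = 0.100469
P(M+2) = 4 × 0.5630^3 × 0.4370^1 = 0.311937
P(M+4) = 6 × 0.5630^2 × 0.4370^2 = 0.363188
P(M+6) = 4 × 0.5630^1 × 0.4370^3 = 0.187937
P(M+8) = 0.4370^4 = 0.036469
The M+4 peak is largest (0.363188); scaling to 100 gives 27.66 : 85.89 : 100.00 : 51.75 : 10.04.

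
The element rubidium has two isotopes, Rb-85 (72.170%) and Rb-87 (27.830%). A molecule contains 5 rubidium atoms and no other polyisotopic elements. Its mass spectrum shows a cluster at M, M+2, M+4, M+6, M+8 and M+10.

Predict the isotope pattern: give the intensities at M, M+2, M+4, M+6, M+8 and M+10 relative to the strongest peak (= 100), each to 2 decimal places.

51.86 : 100.00 : 77.12 : 29.74 : 5.73 : 0.44

Each Rb atom is independently Rb-85 (p = 0.72170) or Rb-87 (q = 0.27830); the cluster is the binomial expansion (p + q)^5.
P(M) = 0.72170^5 = 0.195787
P(M+2) = 5 × 0.72170^4 × 0.27830^1 = 0.377494
P(M+4) = 10 × 0.72170^3 × 0.27830^2 = 0.291136
P(M+6) = 10 × 0.72170^2 × 0.27830^3 = 0.112267
P(M+8) = 5 × 0.72170^1 × 0.27830^4 = 0.021646
P(M+10) = 0.27830^5 = 0.001669
The M+2 peak is largest (0.377494); scaling to 100 gives 51.86 : 100.00 : 77.12 : 29.74 : 5.73 : 0.44.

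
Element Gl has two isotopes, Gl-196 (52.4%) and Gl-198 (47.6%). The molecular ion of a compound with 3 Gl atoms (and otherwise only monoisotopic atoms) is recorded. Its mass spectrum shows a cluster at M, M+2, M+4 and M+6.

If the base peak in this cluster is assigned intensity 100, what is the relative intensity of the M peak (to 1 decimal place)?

36.7

Binomial terms of (0.524 + 0.476)^3: M 0.1439, M+2 0.3921, M+4 0.3562, M+6 0.1079 → M+2 is the base peak.
P(M+2) = C(3,1) × 0.524^2 × 0.476^1 = 3 × 0.274576 × 0.4760 = 0.392095 (base)
P(M) = C(3,0) × 0.524^3 × 0.476^0 = 1 × 0.14387782 × 1.0000 = 0.143878
Relative intensity = 0.143878 / 0.392095 × 100 = 36.7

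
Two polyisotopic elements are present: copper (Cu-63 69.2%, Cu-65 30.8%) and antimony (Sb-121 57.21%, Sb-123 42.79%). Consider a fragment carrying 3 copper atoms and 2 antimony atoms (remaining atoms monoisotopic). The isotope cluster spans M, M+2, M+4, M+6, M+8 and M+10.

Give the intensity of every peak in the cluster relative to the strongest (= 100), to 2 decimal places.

Copper pattern (n=3): 0.33137389 : 0.44247034 : 0.19693766 : 0.02921811
Antimony pattern (n=2): 0.32729841 : 0.48960318 : 0.18309841
Convolve the two distributions (both contribute in 2-u steps):
  M: 0.33137389×0.32729841 = 0.108458
  M+2: 0.33137389×0.48960318 + 0.44247034×0.32729841 = 0.307062
  M+4: 0.33137389×0.18309841 + 0.44247034×0.48960318 + 0.19693766×0.32729841 = 0.341766
  M+6: 0.44247034×0.18309841 + 0.19693766×0.48960318 + 0.02921811×0.32729841 = 0.187000
  M+8: 0.19693766×0.18309841 + 0.02921811×0.48960318 = 0.050364
  M+10: 0.02921811×0.18309841 = 0.005350
Scale to base peak (0.341766) = 100: 31.73 : 89.85 : 100.00 : 54.72 : 14.74 : 1.57

31.73 : 89.85 : 100.00 : 54.72 : 14.74 : 1.57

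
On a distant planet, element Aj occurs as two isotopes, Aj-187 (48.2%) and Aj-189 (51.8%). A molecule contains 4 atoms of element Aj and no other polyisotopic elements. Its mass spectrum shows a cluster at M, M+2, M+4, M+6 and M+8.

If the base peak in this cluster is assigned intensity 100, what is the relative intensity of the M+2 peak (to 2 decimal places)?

62.03

Term probabilities: M 0.0540, M+2 0.2320, M+4 0.3740, M+6 0.2680, M+8 0.0720. Base peak = M+4.
P(M+4) = C(4,2) × 0.482^2 × 0.518^2 = 6 × 0.232324 × 0.268324 = 0.374029 (base)
P(M+2) = C(4,1) × 0.482^3 × 0.518^1 = 4 × 0.11198017 × 0.5180 = 0.232023
Relative intensity = 0.232023 / 0.374029 × 100 = 62.03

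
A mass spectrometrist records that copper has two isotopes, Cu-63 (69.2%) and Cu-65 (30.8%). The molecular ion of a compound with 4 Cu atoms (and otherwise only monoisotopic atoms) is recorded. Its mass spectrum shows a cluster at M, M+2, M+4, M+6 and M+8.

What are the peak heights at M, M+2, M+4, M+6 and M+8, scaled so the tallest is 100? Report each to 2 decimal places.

56.17 : 100.00 : 66.76 : 19.81 : 2.20

Expanding (0.692 + 0.308)^4:
P(M) = 0.692^4 = 0.229311
P(M+2) = 4 × 0.692^3 × 0.308^1 = 0.408253
P(M+4) = 6 × 0.692^2 × 0.308^2 = 0.272562
P(M+6) = 4 × 0.692^1 × 0.308^3 = 0.080876
P(M+8) = 0.308^4 = 0.008999
The M+2 peak is largest (0.408253); scaling to 100 gives 56.17 : 100.00 : 66.76 : 19.81 : 2.20.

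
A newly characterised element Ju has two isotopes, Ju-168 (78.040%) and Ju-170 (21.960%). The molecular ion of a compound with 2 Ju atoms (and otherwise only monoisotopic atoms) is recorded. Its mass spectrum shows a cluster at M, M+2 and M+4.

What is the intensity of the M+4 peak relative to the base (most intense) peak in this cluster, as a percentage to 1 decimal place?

(0.78040 + 0.21960)^2 gives M 0.6090, M+2 0.3428, M+4 0.0482; the largest is M.
P(M) = C(2,0) × 0.78040^2 × 0.21960^0 = 1 × 0.60902416 × 1.0000 = 0.609024 (base)
P(M+4) = C(2,2) × 0.78040^0 × 0.21960^2 = 1 × 1.0000 × 0.04822416 = 0.048224
Relative intensity = 0.048224 / 0.609024 × 100 = 7.9

7.9%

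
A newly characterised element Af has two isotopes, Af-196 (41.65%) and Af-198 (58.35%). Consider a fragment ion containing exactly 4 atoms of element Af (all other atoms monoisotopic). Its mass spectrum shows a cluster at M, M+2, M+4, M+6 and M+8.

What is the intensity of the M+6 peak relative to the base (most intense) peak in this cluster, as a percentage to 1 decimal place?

93.4%

Term probabilities: M 0.0301, M+2 0.1686, M+4 0.3544, M+6 0.3310, M+8 0.1159. Base peak = M+4.
P(M+4) = C(4,2) × 0.4165^2 × 0.5835^2 = 6 × 0.17347225 × 0.34047225 = 0.354375 (base)
P(M+6) = C(4,3) × 0.4165^1 × 0.5835^3 = 4 × 0.4165 × 0.19866556 = 0.330977
Relative intensity = 0.330977 / 0.354375 × 100 = 93.4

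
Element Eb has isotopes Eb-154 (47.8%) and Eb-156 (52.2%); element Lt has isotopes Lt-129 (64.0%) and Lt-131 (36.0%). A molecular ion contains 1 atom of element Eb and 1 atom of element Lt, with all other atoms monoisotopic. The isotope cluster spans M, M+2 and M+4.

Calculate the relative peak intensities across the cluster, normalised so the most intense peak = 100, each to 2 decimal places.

60.44 : 100.00 : 37.13

Element Eb pattern (n=1): 0.4780 : 0.5220
Element Lt pattern (n=1): 0.6400 : 0.3600
Convolve the two distributions (both contribute in 2-u steps):
  M: 0.4780×0.6400 = 0.305920
  M+2: 0.4780×0.3600 + 0.5220×0.6400 = 0.506160
  M+4: 0.5220×0.3600 = 0.187920
Scale to base peak (0.506160) = 100: 60.44 : 100.00 : 37.13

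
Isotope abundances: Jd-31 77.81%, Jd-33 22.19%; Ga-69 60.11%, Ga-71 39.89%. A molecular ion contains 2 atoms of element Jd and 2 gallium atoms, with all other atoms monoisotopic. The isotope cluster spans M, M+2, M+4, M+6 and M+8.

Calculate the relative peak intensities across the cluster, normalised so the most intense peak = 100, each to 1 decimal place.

Element Jd pattern (n=2): 0.60543961 : 0.34532078 : 0.04923961
Gallium pattern (n=2): 0.36132121 : 0.47955758 : 0.15912121
Convolve the two distributions (both contribute in 2-u steps):
  M: 0.60543961×0.36132121 = 0.218758
  M+2: 0.60543961×0.47955758 + 0.34532078×0.36132121 = 0.415115
  M+4: 0.60543961×0.15912121 + 0.34532078×0.47955758 + 0.04923961×0.36132121 = 0.279731
  M+6: 0.34532078×0.15912121 + 0.04923961×0.47955758 = 0.078561
  M+8: 0.04923961×0.15912121 = 0.007835
Scale to base peak (0.415115) = 100: 52.7 : 100.0 : 67.4 : 18.9 : 1.9

52.7 : 100.0 : 67.4 : 18.9 : 1.9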